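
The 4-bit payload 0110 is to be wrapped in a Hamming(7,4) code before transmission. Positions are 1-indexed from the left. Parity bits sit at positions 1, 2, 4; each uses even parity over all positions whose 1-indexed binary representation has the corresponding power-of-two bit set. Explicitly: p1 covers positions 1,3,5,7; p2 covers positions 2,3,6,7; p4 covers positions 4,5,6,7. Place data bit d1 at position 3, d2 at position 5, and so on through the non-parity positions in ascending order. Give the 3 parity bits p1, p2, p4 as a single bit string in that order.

110

Place data bits at non-power-of-two positions: b3=0, b5=1, b6=1, b7=0.
p1 = XOR of data positions {3,5,7} = 0⊕1⊕0 = 1
p2 = XOR of data positions {3,6,7} = 0⊕1⊕0 = 1
p4 = XOR of data positions {5,6,7} = 1⊕1⊕0 = 0
Parity bits p1,p2,p4 = 110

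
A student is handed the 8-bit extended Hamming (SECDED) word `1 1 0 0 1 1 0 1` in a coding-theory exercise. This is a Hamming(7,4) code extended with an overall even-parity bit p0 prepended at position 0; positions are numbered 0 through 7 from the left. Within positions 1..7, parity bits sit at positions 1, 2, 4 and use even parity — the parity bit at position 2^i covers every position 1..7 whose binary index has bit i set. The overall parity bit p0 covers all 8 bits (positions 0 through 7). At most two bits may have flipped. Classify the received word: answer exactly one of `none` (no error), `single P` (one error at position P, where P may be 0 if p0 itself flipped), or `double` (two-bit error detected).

s1: b1⊕b3⊕b5⊕b7 = 1⊕0⊕1⊕1 = 1
s2: b2⊕b3⊕b6⊕b7 = 0⊕0⊕0⊕1 = 1
s4: b4⊕b5⊕b6⊕b7 = 1⊕1⊕0⊕1 = 1
Syndrome (s4...s1) = 111 → position 7.
Overall parity (XOR of all 8 bits, including p0): 1⊕1⊕0⊕0⊕1⊕1⊕0⊕1 = 1
Overall=1, syndrome position=7 → single-bit error at position 7.

single 7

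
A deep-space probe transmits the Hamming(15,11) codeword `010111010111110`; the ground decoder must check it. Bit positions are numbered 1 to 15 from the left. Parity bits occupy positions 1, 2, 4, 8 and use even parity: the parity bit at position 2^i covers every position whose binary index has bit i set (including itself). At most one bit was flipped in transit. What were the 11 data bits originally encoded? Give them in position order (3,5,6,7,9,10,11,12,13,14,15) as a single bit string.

11100111110

s1: b1⊕b3⊕b5⊕b7⊕b9⊕b11⊕b13⊕b15 = 0⊕0⊕1⊕0⊕0⊕1⊕1⊕0 = 1
s2: b2⊕b3⊕b6⊕b7⊕b10⊕b11⊕b14⊕b15 = 1⊕0⊕1⊕0⊕1⊕1⊕1⊕0 = 1
s4: b4⊕b5⊕b6⊕b7⊕b12⊕b13⊕b14⊕b15 = 1⊕1⊕1⊕0⊕1⊕1⊕1⊕0 = 0
s8: b8⊕b9⊕b10⊕b11⊕b12⊕b13⊕b14⊕b15 = 1⊕0⊕1⊕1⊕1⊕1⊕1⊕0 = 0
Syndrome (s8...s1) = 0011 → position 3.
Flip bit 3: corrected codeword = 011111010111110
Data bits at positions 3,5,6,7,9,10,11,12,13,14,15: 11100111110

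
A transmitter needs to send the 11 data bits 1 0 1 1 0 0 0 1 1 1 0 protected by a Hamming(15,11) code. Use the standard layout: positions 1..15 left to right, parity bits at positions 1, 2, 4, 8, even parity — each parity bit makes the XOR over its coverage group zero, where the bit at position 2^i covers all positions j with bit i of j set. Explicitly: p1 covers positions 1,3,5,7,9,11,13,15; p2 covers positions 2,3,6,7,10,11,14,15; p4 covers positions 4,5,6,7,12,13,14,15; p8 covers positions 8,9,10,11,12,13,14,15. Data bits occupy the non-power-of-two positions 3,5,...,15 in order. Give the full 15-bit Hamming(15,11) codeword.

Place data bits at non-power-of-two positions: b3=1, b5=0, b6=1, b7=1, b9=0, b10=0, b11=0, b12=1, b13=1, b14=1, b15=0.
p1 = XOR of data positions {3,5,7,9,11,13,15} = 1⊕0⊕1⊕0⊕0⊕1⊕0 = 1
p2 = XOR of data positions {3,6,7,10,11,14,15} = 1⊕1⊕1⊕0⊕0⊕1⊕0 = 0
p4 = XOR of data positions {5,6,7,12,13,14,15} = 0⊕1⊕1⊕1⊕1⊕1⊕0 = 1
p8 = XOR of data positions {9,10,11,12,13,14,15} = 0⊕0⊕0⊕1⊕1⊕1⊕0 = 1
Codeword b1..b15 = 101101110001110

101101110001110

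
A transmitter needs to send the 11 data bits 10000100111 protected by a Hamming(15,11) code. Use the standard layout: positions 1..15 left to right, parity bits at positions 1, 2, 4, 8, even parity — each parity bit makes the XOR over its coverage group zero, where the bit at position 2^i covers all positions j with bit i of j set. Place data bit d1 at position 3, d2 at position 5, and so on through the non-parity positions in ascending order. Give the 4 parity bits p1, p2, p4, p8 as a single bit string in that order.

Place data bits at non-power-of-two positions: b3=1, b5=0, b6=0, b7=0, b9=0, b10=1, b11=0, b12=0, b13=1, b14=1, b15=1.
p1 = XOR of data positions {3,5,7,9,11,13,15} = 1⊕0⊕0⊕0⊕0⊕1⊕1 = 1
p2 = XOR of data positions {3,6,7,10,11,14,15} = 1⊕0⊕0⊕1⊕0⊕1⊕1 = 0
p4 = XOR of data positions {5,6,7,12,13,14,15} = 0⊕0⊕0⊕0⊕1⊕1⊕1 = 1
p8 = XOR of data positions {9,10,11,12,13,14,15} = 0⊕1⊕0⊕0⊕1⊕1⊕1 = 0
Parity bits p1,p2,p4,p8 = 1010

1010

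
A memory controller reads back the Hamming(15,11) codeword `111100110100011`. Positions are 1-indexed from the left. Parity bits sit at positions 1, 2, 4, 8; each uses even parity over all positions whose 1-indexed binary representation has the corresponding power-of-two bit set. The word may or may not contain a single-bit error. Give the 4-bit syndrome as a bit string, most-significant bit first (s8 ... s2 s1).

0000

s1: b1⊕b3⊕b5⊕b7⊕b9⊕b11⊕b13⊕b15 = 1⊕1⊕0⊕1⊕0⊕0⊕0⊕1 = 0
s2: b2⊕b3⊕b6⊕b7⊕b10⊕b11⊕b14⊕b15 = 1⊕1⊕0⊕1⊕1⊕0⊕1⊕1 = 0
s4: b4⊕b5⊕b6⊕b7⊕b12⊕b13⊕b14⊕b15 = 1⊕0⊕0⊕1⊕0⊕0⊕1⊕1 = 0
s8: b8⊕b9⊕b10⊕b11⊕b12⊕b13⊕b14⊕b15 = 1⊕0⊕1⊕0⊕0⊕0⊕1⊕1 = 0
Syndrome (s8...s1) = 0000 → position 0 (no error).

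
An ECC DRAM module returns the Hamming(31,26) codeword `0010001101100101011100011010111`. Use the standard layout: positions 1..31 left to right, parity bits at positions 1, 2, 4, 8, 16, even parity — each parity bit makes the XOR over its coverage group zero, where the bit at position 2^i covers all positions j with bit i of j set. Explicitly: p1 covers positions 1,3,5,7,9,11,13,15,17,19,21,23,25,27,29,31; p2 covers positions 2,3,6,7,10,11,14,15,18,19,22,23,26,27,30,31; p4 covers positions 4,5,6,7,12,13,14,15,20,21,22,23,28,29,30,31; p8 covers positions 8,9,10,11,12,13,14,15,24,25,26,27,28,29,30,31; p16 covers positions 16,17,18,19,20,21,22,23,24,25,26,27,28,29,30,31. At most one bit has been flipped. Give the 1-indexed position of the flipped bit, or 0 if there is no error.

s1: b1⊕b3⊕b5⊕b7⊕b9⊕b11⊕b13⊕b15⊕b17⊕b19⊕b21⊕b23⊕b25⊕b27⊕b29⊕b31 = 0⊕1⊕0⊕1⊕0⊕1⊕0⊕0⊕0⊕1⊕0⊕0⊕1⊕1⊕1⊕1 = 0
s2: b2⊕b3⊕b6⊕b7⊕b10⊕b11⊕b14⊕b15⊕b18⊕b19⊕b22⊕b23⊕b26⊕b27⊕b30⊕b31 = 0⊕1⊕0⊕1⊕1⊕1⊕1⊕0⊕1⊕1⊕0⊕0⊕0⊕1⊕1⊕1 = 0
s4: b4⊕b5⊕b6⊕b7⊕b12⊕b13⊕b14⊕b15⊕b20⊕b21⊕b22⊕b23⊕b28⊕b29⊕b30⊕b31 = 0⊕0⊕0⊕1⊕0⊕0⊕1⊕0⊕1⊕0⊕0⊕0⊕0⊕1⊕1⊕1 = 0
s8: b8⊕b9⊕b10⊕b11⊕b12⊕b13⊕b14⊕b15⊕b24⊕b25⊕b26⊕b27⊕b28⊕b29⊕b30⊕b31 = 1⊕0⊕1⊕1⊕0⊕0⊕1⊕0⊕1⊕1⊕0⊕1⊕0⊕1⊕1⊕1 = 0
s16: b16⊕b17⊕b18⊕b19⊕b20⊕b21⊕b22⊕b23⊕b24⊕b25⊕b26⊕b27⊕b28⊕b29⊕b30⊕b31 = 1⊕0⊕1⊕1⊕1⊕0⊕0⊕0⊕1⊕1⊕0⊕1⊕0⊕1⊕1⊕1 = 0
Syndrome (s16...s1) = 00000 → position 0 (no error).

0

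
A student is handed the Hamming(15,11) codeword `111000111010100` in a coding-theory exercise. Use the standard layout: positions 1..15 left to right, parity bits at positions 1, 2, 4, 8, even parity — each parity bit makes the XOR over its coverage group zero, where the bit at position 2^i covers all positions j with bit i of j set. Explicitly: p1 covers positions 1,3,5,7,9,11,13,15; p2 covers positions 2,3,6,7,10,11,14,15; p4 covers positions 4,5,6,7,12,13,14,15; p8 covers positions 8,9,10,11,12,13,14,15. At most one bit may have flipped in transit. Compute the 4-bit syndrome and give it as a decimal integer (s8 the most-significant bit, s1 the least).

s1: b1⊕b3⊕b5⊕b7⊕b9⊕b11⊕b13⊕b15 = 1⊕1⊕0⊕1⊕1⊕1⊕1⊕0 = 0
s2: b2⊕b3⊕b6⊕b7⊕b10⊕b11⊕b14⊕b15 = 1⊕1⊕0⊕1⊕0⊕1⊕0⊕0 = 0
s4: b4⊕b5⊕b6⊕b7⊕b12⊕b13⊕b14⊕b15 = 0⊕0⊕0⊕1⊕0⊕1⊕0⊕0 = 0
s8: b8⊕b9⊕b10⊕b11⊕b12⊕b13⊕b14⊕b15 = 1⊕1⊕0⊕1⊕0⊕1⊕0⊕0 = 0
Syndrome (s8...s1) = 0000 → position 0 (no error).

0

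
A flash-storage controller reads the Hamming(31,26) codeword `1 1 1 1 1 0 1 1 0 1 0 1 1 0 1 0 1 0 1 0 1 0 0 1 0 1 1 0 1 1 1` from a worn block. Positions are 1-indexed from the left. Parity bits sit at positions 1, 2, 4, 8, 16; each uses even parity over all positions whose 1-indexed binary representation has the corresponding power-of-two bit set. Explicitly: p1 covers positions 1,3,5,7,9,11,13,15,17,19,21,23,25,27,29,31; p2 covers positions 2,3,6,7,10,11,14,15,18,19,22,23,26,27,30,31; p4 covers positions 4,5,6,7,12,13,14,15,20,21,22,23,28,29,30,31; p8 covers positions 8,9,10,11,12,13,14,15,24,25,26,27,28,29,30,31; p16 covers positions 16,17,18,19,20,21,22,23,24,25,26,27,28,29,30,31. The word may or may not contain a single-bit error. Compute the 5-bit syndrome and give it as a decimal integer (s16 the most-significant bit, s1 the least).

24

s1: b1⊕b3⊕b5⊕b7⊕b9⊕b11⊕b13⊕b15⊕b17⊕b19⊕b21⊕b23⊕b25⊕b27⊕b29⊕b31 = 1⊕1⊕1⊕1⊕0⊕0⊕1⊕1⊕1⊕1⊕1⊕0⊕0⊕1⊕1⊕1 = 0
s2: b2⊕b3⊕b6⊕b7⊕b10⊕b11⊕b14⊕b15⊕b18⊕b19⊕b22⊕b23⊕b26⊕b27⊕b30⊕b31 = 1⊕1⊕0⊕1⊕1⊕0⊕0⊕1⊕0⊕1⊕0⊕0⊕1⊕1⊕1⊕1 = 0
s4: b4⊕b5⊕b6⊕b7⊕b12⊕b13⊕b14⊕b15⊕b20⊕b21⊕b22⊕b23⊕b28⊕b29⊕b30⊕b31 = 1⊕1⊕0⊕1⊕1⊕1⊕0⊕1⊕0⊕1⊕0⊕0⊕0⊕1⊕1⊕1 = 0
s8: b8⊕b9⊕b10⊕b11⊕b12⊕b13⊕b14⊕b15⊕b24⊕b25⊕b26⊕b27⊕b28⊕b29⊕b30⊕b31 = 1⊕0⊕1⊕0⊕1⊕1⊕0⊕1⊕1⊕0⊕1⊕1⊕0⊕1⊕1⊕1 = 1
s16: b16⊕b17⊕b18⊕b19⊕b20⊕b21⊕b22⊕b23⊕b24⊕b25⊕b26⊕b27⊕b28⊕b29⊕b30⊕b31 = 0⊕1⊕0⊕1⊕0⊕1⊕0⊕0⊕1⊕0⊕1⊕1⊕0⊕1⊕1⊕1 = 1
Syndrome (s16...s1) = 11000 → position 24.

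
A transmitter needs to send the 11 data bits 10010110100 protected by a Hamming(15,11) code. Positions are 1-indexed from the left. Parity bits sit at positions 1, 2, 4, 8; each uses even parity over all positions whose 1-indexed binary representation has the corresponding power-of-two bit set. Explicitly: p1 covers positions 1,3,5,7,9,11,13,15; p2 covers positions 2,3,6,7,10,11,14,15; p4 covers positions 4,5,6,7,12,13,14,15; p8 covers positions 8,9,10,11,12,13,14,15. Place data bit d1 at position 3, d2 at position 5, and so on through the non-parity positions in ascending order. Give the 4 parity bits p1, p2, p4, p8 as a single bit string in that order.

0001

Place data bits at non-power-of-two positions: b3=1, b5=0, b6=0, b7=1, b9=0, b10=1, b11=1, b12=0, b13=1, b14=0, b15=0.
p1 = XOR of data positions {3,5,7,9,11,13,15} = 1⊕0⊕1⊕0⊕1⊕1⊕0 = 0
p2 = XOR of data positions {3,6,7,10,11,14,15} = 1⊕0⊕1⊕1⊕1⊕0⊕0 = 0
p4 = XOR of data positions {5,6,7,12,13,14,15} = 0⊕0⊕1⊕0⊕1⊕0⊕0 = 0
p8 = XOR of data positions {9,10,11,12,13,14,15} = 0⊕1⊕1⊕0⊕1⊕0⊕0 = 1
Parity bits p1,p2,p4,p8 = 0001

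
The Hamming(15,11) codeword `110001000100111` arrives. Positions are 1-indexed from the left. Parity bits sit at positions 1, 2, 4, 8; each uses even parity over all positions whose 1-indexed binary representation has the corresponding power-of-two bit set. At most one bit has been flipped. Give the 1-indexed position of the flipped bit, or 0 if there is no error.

s1: b1⊕b3⊕b5⊕b7⊕b9⊕b11⊕b13⊕b15 = 1⊕0⊕0⊕0⊕0⊕0⊕1⊕1 = 1
s2: b2⊕b3⊕b6⊕b7⊕b10⊕b11⊕b14⊕b15 = 1⊕0⊕1⊕0⊕1⊕0⊕1⊕1 = 1
s4: b4⊕b5⊕b6⊕b7⊕b12⊕b13⊕b14⊕b15 = 0⊕0⊕1⊕0⊕0⊕1⊕1⊕1 = 0
s8: b8⊕b9⊕b10⊕b11⊕b12⊕b13⊕b14⊕b15 = 0⊕0⊕1⊕0⊕0⊕1⊕1⊕1 = 0
Syndrome (s8...s1) = 0011 → position 3.

3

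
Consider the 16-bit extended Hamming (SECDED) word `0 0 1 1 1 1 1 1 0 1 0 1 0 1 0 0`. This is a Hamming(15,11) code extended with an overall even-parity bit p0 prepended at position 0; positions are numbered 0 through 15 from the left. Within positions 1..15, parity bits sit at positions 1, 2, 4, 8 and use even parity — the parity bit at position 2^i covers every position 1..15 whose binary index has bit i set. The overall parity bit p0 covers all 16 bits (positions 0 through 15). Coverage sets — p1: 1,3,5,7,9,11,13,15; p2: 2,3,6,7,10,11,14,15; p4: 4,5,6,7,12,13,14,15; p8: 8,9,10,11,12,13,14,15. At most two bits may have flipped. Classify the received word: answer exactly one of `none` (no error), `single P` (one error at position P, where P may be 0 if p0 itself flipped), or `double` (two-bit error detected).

s1: b1⊕b3⊕b5⊕b7⊕b9⊕b11⊕b13⊕b15 = 0⊕1⊕1⊕1⊕1⊕1⊕1⊕0 = 0
s2: b2⊕b3⊕b6⊕b7⊕b10⊕b11⊕b14⊕b15 = 1⊕1⊕1⊕1⊕0⊕1⊕0⊕0 = 1
s4: b4⊕b5⊕b6⊕b7⊕b12⊕b13⊕b14⊕b15 = 1⊕1⊕1⊕1⊕0⊕1⊕0⊕0 = 1
s8: b8⊕b9⊕b10⊕b11⊕b12⊕b13⊕b14⊕b15 = 0⊕1⊕0⊕1⊕0⊕1⊕0⊕0 = 1
Syndrome (s8...s1) = 1110 → position 14.
Overall parity (XOR of all 16 bits, including p0): 0⊕0⊕1⊕1⊕1⊕1⊕1⊕1⊕0⊕1⊕0⊕1⊕0⊕1⊕0⊕0 = 1
Overall=1, syndrome position=14 → single-bit error at position 14.

single 14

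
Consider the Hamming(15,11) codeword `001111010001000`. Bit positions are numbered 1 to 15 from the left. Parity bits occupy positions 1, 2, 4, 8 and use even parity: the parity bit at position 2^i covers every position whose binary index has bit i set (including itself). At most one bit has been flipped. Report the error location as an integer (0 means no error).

s1: b1⊕b3⊕b5⊕b7⊕b9⊕b11⊕b13⊕b15 = 0⊕1⊕1⊕0⊕0⊕0⊕0⊕0 = 0
s2: b2⊕b3⊕b6⊕b7⊕b10⊕b11⊕b14⊕b15 = 0⊕1⊕1⊕0⊕0⊕0⊕0⊕0 = 0
s4: b4⊕b5⊕b6⊕b7⊕b12⊕b13⊕b14⊕b15 = 1⊕1⊕1⊕0⊕1⊕0⊕0⊕0 = 0
s8: b8⊕b9⊕b10⊕b11⊕b12⊕b13⊕b14⊕b15 = 1⊕0⊕0⊕0⊕1⊕0⊕0⊕0 = 0
Syndrome (s8...s1) = 0000 → position 0 (no error).

0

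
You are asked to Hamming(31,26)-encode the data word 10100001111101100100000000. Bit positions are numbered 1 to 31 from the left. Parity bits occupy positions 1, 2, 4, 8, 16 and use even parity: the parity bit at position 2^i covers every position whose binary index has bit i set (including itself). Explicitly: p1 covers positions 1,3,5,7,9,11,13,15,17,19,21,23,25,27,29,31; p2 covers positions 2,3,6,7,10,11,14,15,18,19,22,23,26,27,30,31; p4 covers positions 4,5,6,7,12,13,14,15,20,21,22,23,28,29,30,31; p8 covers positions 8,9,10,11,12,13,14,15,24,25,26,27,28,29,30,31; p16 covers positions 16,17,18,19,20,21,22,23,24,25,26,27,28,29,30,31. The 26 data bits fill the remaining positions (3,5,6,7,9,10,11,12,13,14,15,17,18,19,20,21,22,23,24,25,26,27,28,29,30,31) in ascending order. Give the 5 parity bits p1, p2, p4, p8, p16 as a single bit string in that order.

Place data bits at non-power-of-two positions: b3=1, b5=0, b6=1, b7=0, b9=0, b10=0, b11=0, b12=1, b13=1, b14=1, b15=1, b17=1, b18=0, b19=1, b20=1, b21=0, b22=0, b23=1, b24=0, b25=0, b26=0, b27=0, b28=0, b29=0, b30=0, b31=0.
p1 = XOR of data positions {3,5,7,9,11,13,15,17,19,21,23,25,27,29,31} = 1⊕0⊕0⊕0⊕0⊕1⊕1⊕1⊕1⊕0⊕1⊕0⊕0⊕0⊕0 = 0
p2 = XOR of data positions {3,6,7,10,11,14,15,18,19,22,23,26,27,30,31} = 1⊕1⊕0⊕0⊕0⊕1⊕1⊕0⊕1⊕0⊕1⊕0⊕0⊕0⊕0 = 0
p4 = XOR of data positions {5,6,7,12,13,14,15,20,21,22,23,28,29,30,31} = 0⊕1⊕0⊕1⊕1⊕1⊕1⊕1⊕0⊕0⊕1⊕0⊕0⊕0⊕0 = 1
p8 = XOR of data positions {9,10,11,12,13,14,15,24,25,26,27,28,29,30,31} = 0⊕0⊕0⊕1⊕1⊕1⊕1⊕0⊕0⊕0⊕0⊕0⊕0⊕0⊕0 = 0
p16 = XOR of data positions {17,18,19,20,21,22,23,24,25,26,27,28,29,30,31} = 1⊕0⊕1⊕1⊕0⊕0⊕1⊕0⊕0⊕0⊕0⊕0⊕0⊕0⊕0 = 0
Parity bits p1,p2,p4,p8,p16 = 00100

00100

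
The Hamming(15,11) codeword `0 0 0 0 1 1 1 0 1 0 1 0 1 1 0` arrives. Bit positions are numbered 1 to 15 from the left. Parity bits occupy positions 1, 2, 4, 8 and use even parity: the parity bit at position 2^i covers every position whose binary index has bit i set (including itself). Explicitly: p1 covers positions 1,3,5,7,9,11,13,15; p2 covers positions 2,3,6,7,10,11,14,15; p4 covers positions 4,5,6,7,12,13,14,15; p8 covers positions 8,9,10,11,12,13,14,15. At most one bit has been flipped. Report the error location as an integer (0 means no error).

s1: b1⊕b3⊕b5⊕b7⊕b9⊕b11⊕b13⊕b15 = 0⊕0⊕1⊕1⊕1⊕1⊕1⊕0 = 1
s2: b2⊕b3⊕b6⊕b7⊕b10⊕b11⊕b14⊕b15 = 0⊕0⊕1⊕1⊕0⊕1⊕1⊕0 = 0
s4: b4⊕b5⊕b6⊕b7⊕b12⊕b13⊕b14⊕b15 = 0⊕1⊕1⊕1⊕0⊕1⊕1⊕0 = 1
s8: b8⊕b9⊕b10⊕b11⊕b12⊕b13⊕b14⊕b15 = 0⊕1⊕0⊕1⊕0⊕1⊕1⊕0 = 0
Syndrome (s8...s1) = 0101 → position 5.

5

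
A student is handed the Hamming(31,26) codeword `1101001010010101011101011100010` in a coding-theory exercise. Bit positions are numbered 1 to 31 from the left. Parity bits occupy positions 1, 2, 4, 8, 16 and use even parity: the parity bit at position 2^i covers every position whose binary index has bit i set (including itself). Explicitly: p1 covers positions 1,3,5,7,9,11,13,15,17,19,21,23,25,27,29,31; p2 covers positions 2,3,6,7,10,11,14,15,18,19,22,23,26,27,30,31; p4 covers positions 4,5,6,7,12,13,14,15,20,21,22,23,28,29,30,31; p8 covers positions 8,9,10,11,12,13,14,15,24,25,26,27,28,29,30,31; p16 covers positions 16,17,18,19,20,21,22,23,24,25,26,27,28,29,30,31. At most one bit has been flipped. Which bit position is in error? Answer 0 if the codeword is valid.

s1: b1⊕b3⊕b5⊕b7⊕b9⊕b11⊕b13⊕b15⊕b17⊕b19⊕b21⊕b23⊕b25⊕b27⊕b29⊕b31 = 1⊕0⊕0⊕1⊕1⊕0⊕0⊕0⊕0⊕1⊕0⊕0⊕1⊕0⊕0⊕0 = 1
s2: b2⊕b3⊕b6⊕b7⊕b10⊕b11⊕b14⊕b15⊕b18⊕b19⊕b22⊕b23⊕b26⊕b27⊕b30⊕b31 = 1⊕0⊕0⊕1⊕0⊕0⊕1⊕0⊕1⊕1⊕1⊕0⊕1⊕0⊕1⊕0 = 0
s4: b4⊕b5⊕b6⊕b7⊕b12⊕b13⊕b14⊕b15⊕b20⊕b21⊕b22⊕b23⊕b28⊕b29⊕b30⊕b31 = 1⊕0⊕0⊕1⊕1⊕0⊕1⊕0⊕1⊕0⊕1⊕0⊕0⊕0⊕1⊕0 = 1
s8: b8⊕b9⊕b10⊕b11⊕b12⊕b13⊕b14⊕b15⊕b24⊕b25⊕b26⊕b27⊕b28⊕b29⊕b30⊕b31 = 0⊕1⊕0⊕0⊕1⊕0⊕1⊕0⊕1⊕1⊕1⊕0⊕0⊕0⊕1⊕0 = 1
s16: b16⊕b17⊕b18⊕b19⊕b20⊕b21⊕b22⊕b23⊕b24⊕b25⊕b26⊕b27⊕b28⊕b29⊕b30⊕b31 = 1⊕0⊕1⊕1⊕1⊕0⊕1⊕0⊕1⊕1⊕1⊕0⊕0⊕0⊕1⊕0 = 1
Syndrome (s16...s1) = 11101 → position 29.

29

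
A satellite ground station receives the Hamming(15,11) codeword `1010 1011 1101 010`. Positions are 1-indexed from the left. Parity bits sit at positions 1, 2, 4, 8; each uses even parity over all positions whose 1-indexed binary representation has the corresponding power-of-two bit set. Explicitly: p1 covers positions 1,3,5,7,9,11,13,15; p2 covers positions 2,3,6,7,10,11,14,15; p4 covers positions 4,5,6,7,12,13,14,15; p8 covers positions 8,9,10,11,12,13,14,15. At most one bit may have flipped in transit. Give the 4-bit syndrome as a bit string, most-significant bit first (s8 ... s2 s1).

1001

s1: b1⊕b3⊕b5⊕b7⊕b9⊕b11⊕b13⊕b15 = 1⊕1⊕1⊕1⊕1⊕0⊕0⊕0 = 1
s2: b2⊕b3⊕b6⊕b7⊕b10⊕b11⊕b14⊕b15 = 0⊕1⊕0⊕1⊕1⊕0⊕1⊕0 = 0
s4: b4⊕b5⊕b6⊕b7⊕b12⊕b13⊕b14⊕b15 = 0⊕1⊕0⊕1⊕1⊕0⊕1⊕0 = 0
s8: b8⊕b9⊕b10⊕b11⊕b12⊕b13⊕b14⊕b15 = 1⊕1⊕1⊕0⊕1⊕0⊕1⊕0 = 1
Syndrome (s8...s1) = 1001 → position 9.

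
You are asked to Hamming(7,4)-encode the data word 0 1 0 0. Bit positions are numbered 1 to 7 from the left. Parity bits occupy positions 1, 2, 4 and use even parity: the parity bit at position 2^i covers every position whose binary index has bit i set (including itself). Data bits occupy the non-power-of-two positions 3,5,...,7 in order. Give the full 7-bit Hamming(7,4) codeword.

Place data bits at non-power-of-two positions: b3=0, b5=1, b6=0, b7=0.
p1 = XOR of data positions {3,5,7} = 0⊕1⊕0 = 1
p2 = XOR of data positions {3,6,7} = 0⊕0⊕0 = 0
p4 = XOR of data positions {5,6,7} = 1⊕0⊕0 = 1
Codeword b1..b7 = 1001100

1001100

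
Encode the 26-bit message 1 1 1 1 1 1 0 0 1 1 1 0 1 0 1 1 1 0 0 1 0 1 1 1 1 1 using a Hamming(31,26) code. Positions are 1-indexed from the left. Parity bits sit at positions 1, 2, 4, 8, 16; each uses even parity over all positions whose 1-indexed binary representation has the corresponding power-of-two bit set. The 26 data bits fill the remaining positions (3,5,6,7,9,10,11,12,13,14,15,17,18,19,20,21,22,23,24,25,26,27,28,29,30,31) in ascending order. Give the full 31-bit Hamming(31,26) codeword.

Place data bits at non-power-of-two positions: b3=1, b5=1, b6=1, b7=1, b9=1, b10=1, b11=0, b12=0, b13=1, b14=1, b15=1, b17=0, b18=1, b19=0, b20=1, b21=1, b22=1, b23=0, b24=0, b25=1, b26=0, b27=1, b28=1, b29=1, b30=1, b31=1.
p1 = XOR of data positions {3,5,7,9,11,13,15,17,19,21,23,25,27,29,31} = 1⊕1⊕1⊕1⊕0⊕1⊕1⊕0⊕0⊕1⊕0⊕1⊕1⊕1⊕1 = 1
p2 = XOR of data positions {3,6,7,10,11,14,15,18,19,22,23,26,27,30,31} = 1⊕1⊕1⊕1⊕0⊕1⊕1⊕1⊕0⊕1⊕0⊕0⊕1⊕1⊕1 = 1
p4 = XOR of data positions {5,6,7,12,13,14,15,20,21,22,23,28,29,30,31} = 1⊕1⊕1⊕0⊕1⊕1⊕1⊕1⊕1⊕1⊕0⊕1⊕1⊕1⊕1 = 1
p8 = XOR of data positions {9,10,11,12,13,14,15,24,25,26,27,28,29,30,31} = 1⊕1⊕0⊕0⊕1⊕1⊕1⊕0⊕1⊕0⊕1⊕1⊕1⊕1⊕1 = 1
p16 = XOR of data positions {17,18,19,20,21,22,23,24,25,26,27,28,29,30,31} = 0⊕1⊕0⊕1⊕1⊕1⊕0⊕0⊕1⊕0⊕1⊕1⊕1⊕1⊕1 = 0
Codeword b1..b31 = 1111111111001110010111001011111

1111111111001110010111001011111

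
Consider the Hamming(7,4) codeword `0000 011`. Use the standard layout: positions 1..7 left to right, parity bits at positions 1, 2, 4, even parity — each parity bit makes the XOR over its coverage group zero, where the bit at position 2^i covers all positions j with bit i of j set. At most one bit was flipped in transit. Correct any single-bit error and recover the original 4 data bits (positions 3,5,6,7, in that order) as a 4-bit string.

0011

s1: b1⊕b3⊕b5⊕b7 = 0⊕0⊕0⊕1 = 1
s2: b2⊕b3⊕b6⊕b7 = 0⊕0⊕1⊕1 = 0
s4: b4⊕b5⊕b6⊕b7 = 0⊕0⊕1⊕1 = 0
Syndrome (s4...s1) = 001 → position 1.
Flip bit 1: corrected codeword = 1000011
Data bits at positions 3,5,6,7: 0011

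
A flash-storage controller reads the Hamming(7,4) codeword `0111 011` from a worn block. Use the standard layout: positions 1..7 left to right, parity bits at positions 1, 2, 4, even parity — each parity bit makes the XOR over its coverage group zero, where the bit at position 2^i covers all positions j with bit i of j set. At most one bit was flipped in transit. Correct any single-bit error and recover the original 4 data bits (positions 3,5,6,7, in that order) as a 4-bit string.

s1: b1⊕b3⊕b5⊕b7 = 0⊕1⊕0⊕1 = 0
s2: b2⊕b3⊕b6⊕b7 = 1⊕1⊕1⊕1 = 0
s4: b4⊕b5⊕b6⊕b7 = 1⊕0⊕1⊕1 = 1
Syndrome (s4...s1) = 100 → position 4.
Flip bit 4: corrected codeword = 0110011
Data bits at positions 3,5,6,7: 1011

1011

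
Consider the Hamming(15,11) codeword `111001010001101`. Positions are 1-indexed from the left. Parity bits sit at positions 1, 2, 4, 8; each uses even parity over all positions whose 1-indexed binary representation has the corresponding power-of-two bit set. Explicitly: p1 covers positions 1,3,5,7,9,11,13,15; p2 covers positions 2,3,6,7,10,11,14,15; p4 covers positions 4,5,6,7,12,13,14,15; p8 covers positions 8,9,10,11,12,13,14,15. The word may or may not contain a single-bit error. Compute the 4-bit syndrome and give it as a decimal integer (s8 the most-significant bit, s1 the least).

0

s1: b1⊕b3⊕b5⊕b7⊕b9⊕b11⊕b13⊕b15 = 1⊕1⊕0⊕0⊕0⊕0⊕1⊕1 = 0
s2: b2⊕b3⊕b6⊕b7⊕b10⊕b11⊕b14⊕b15 = 1⊕1⊕1⊕0⊕0⊕0⊕0⊕1 = 0
s4: b4⊕b5⊕b6⊕b7⊕b12⊕b13⊕b14⊕b15 = 0⊕0⊕1⊕0⊕1⊕1⊕0⊕1 = 0
s8: b8⊕b9⊕b10⊕b11⊕b12⊕b13⊕b14⊕b15 = 1⊕0⊕0⊕0⊕1⊕1⊕0⊕1 = 0
Syndrome (s8...s1) = 0000 → position 0 (no error).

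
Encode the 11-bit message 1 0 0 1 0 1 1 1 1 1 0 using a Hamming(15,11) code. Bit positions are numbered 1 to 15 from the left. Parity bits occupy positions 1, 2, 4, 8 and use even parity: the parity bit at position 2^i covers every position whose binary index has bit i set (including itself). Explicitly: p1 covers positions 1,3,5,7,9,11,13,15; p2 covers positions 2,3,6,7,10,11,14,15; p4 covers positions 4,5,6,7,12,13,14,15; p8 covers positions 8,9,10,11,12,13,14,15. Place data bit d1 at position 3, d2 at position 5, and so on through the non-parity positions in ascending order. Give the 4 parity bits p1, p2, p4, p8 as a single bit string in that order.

Place data bits at non-power-of-two positions: b3=1, b5=0, b6=0, b7=1, b9=0, b10=1, b11=1, b12=1, b13=1, b14=1, b15=0.
p1 = XOR of data positions {3,5,7,9,11,13,15} = 1⊕0⊕1⊕0⊕1⊕1⊕0 = 0
p2 = XOR of data positions {3,6,7,10,11,14,15} = 1⊕0⊕1⊕1⊕1⊕1⊕0 = 1
p4 = XOR of data positions {5,6,7,12,13,14,15} = 0⊕0⊕1⊕1⊕1⊕1⊕0 = 0
p8 = XOR of data positions {9,10,11,12,13,14,15} = 0⊕1⊕1⊕1⊕1⊕1⊕0 = 1
Parity bits p1,p2,p4,p8 = 0101

0101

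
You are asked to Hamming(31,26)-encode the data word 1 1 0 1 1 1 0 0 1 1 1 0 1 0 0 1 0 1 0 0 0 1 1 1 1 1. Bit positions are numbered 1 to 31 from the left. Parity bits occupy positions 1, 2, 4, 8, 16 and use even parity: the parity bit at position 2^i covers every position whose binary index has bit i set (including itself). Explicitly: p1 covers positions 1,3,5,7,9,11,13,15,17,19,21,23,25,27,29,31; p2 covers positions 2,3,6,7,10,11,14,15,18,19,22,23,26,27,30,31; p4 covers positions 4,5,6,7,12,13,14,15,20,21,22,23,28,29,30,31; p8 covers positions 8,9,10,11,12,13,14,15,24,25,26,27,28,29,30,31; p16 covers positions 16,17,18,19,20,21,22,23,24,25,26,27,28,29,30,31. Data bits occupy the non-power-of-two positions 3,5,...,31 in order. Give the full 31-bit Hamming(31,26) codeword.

Place data bits at non-power-of-two positions: b3=1, b5=1, b6=0, b7=1, b9=1, b10=1, b11=0, b12=0, b13=1, b14=1, b15=1, b17=0, b18=1, b19=0, b20=0, b21=1, b22=0, b23=1, b24=0, b25=0, b26=0, b27=1, b28=1, b29=1, b30=1, b31=1.
p1 = XOR of data positions {3,5,7,9,11,13,15,17,19,21,23,25,27,29,31} = 1⊕1⊕1⊕1⊕0⊕1⊕1⊕0⊕0⊕1⊕1⊕0⊕1⊕1⊕1 = 1
p2 = XOR of data positions {3,6,7,10,11,14,15,18,19,22,23,26,27,30,31} = 1⊕0⊕1⊕1⊕0⊕1⊕1⊕1⊕0⊕0⊕1⊕0⊕1⊕1⊕1 = 0
p4 = XOR of data positions {5,6,7,12,13,14,15,20,21,22,23,28,29,30,31} = 1⊕0⊕1⊕0⊕1⊕1⊕1⊕0⊕1⊕0⊕1⊕1⊕1⊕1⊕1 = 1
p8 = XOR of data positions {9,10,11,12,13,14,15,24,25,26,27,28,29,30,31} = 1⊕1⊕0⊕0⊕1⊕1⊕1⊕0⊕0⊕0⊕1⊕1⊕1⊕1⊕1 = 0
p16 = XOR of data positions {17,18,19,20,21,22,23,24,25,26,27,28,29,30,31} = 0⊕1⊕0⊕0⊕1⊕0⊕1⊕0⊕0⊕0⊕1⊕1⊕1⊕1⊕1 = 0
Codeword b1..b31 = 1011101011001110010010100011111

1011101011001110010010100011111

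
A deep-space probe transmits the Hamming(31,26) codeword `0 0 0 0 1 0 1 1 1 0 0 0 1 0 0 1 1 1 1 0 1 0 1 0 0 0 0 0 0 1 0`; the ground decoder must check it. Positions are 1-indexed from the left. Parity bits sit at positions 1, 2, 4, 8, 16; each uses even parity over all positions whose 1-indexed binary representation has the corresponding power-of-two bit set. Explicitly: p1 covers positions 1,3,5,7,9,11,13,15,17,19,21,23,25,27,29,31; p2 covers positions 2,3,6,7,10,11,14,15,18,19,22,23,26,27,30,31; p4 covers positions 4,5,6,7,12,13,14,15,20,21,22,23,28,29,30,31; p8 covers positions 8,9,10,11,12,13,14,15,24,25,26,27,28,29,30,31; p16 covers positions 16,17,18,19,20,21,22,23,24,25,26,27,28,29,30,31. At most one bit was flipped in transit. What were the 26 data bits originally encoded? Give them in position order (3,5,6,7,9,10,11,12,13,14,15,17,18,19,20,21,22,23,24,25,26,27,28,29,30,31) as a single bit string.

01011000100101010100000010

s1: b1⊕b3⊕b5⊕b7⊕b9⊕b11⊕b13⊕b15⊕b17⊕b19⊕b21⊕b23⊕b25⊕b27⊕b29⊕b31 = 0⊕0⊕1⊕1⊕1⊕0⊕1⊕0⊕1⊕1⊕1⊕1⊕0⊕0⊕0⊕0 = 0
s2: b2⊕b3⊕b6⊕b7⊕b10⊕b11⊕b14⊕b15⊕b18⊕b19⊕b22⊕b23⊕b26⊕b27⊕b30⊕b31 = 0⊕0⊕0⊕1⊕0⊕0⊕0⊕0⊕1⊕1⊕0⊕1⊕0⊕0⊕1⊕0 = 1
s4: b4⊕b5⊕b6⊕b7⊕b12⊕b13⊕b14⊕b15⊕b20⊕b21⊕b22⊕b23⊕b28⊕b29⊕b30⊕b31 = 0⊕1⊕0⊕1⊕0⊕1⊕0⊕0⊕0⊕1⊕0⊕1⊕0⊕0⊕1⊕0 = 0
s8: b8⊕b9⊕b10⊕b11⊕b12⊕b13⊕b14⊕b15⊕b24⊕b25⊕b26⊕b27⊕b28⊕b29⊕b30⊕b31 = 1⊕1⊕0⊕0⊕0⊕1⊕0⊕0⊕0⊕0⊕0⊕0⊕0⊕0⊕1⊕0 = 0
s16: b16⊕b17⊕b18⊕b19⊕b20⊕b21⊕b22⊕b23⊕b24⊕b25⊕b26⊕b27⊕b28⊕b29⊕b30⊕b31 = 1⊕1⊕1⊕1⊕0⊕1⊕0⊕1⊕0⊕0⊕0⊕0⊕0⊕0⊕1⊕0 = 1
Syndrome (s16...s1) = 10010 → position 18.
Flip bit 18: corrected codeword = 0000101110001001101010100000010
Data bits at positions 3,5,6,7,9,10,11,12,13,14,15,17,18,19,20,21,22,23,24,25,26,27,28,29,30,31: 01011000100101010100000010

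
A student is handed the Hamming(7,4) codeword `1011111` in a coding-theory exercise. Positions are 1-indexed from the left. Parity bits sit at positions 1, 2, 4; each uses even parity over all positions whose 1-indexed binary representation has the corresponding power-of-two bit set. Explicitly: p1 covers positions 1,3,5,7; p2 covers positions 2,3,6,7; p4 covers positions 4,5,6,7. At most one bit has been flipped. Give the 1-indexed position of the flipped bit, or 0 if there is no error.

s1: b1⊕b3⊕b5⊕b7 = 1⊕1⊕1⊕1 = 0
s2: b2⊕b3⊕b6⊕b7 = 0⊕1⊕1⊕1 = 1
s4: b4⊕b5⊕b6⊕b7 = 1⊕1⊕1⊕1 = 0
Syndrome (s4...s1) = 010 → position 2.

2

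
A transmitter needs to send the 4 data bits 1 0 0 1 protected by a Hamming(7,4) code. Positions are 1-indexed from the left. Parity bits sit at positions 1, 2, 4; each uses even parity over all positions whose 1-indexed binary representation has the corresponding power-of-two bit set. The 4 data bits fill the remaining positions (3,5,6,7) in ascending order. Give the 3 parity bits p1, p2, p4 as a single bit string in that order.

001

Place data bits at non-power-of-two positions: b3=1, b5=0, b6=0, b7=1.
p1 = XOR of data positions {3,5,7} = 1⊕0⊕1 = 0
p2 = XOR of data positions {3,6,7} = 1⊕0⊕1 = 0
p4 = XOR of data positions {5,6,7} = 0⊕0⊕1 = 1
Parity bits p1,p2,p4 = 001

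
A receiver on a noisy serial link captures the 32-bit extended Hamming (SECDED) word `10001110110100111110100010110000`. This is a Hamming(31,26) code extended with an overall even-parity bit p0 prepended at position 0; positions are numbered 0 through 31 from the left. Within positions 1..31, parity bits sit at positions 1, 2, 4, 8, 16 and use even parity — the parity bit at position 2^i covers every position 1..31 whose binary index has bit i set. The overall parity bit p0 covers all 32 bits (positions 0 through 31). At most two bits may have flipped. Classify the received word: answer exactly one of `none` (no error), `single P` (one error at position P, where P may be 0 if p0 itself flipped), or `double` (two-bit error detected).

s1: b1⊕b3⊕b5⊕b7⊕b9⊕b11⊕b13⊕b15⊕b17⊕b19⊕b21⊕b23⊕b25⊕b27⊕b29⊕b31 = 0⊕0⊕1⊕0⊕1⊕1⊕0⊕1⊕1⊕0⊕0⊕0⊕0⊕1⊕0⊕0 = 0
s2: b2⊕b3⊕b6⊕b7⊕b10⊕b11⊕b14⊕b15⊕b18⊕b19⊕b22⊕b23⊕b26⊕b27⊕b30⊕b31 = 0⊕0⊕1⊕0⊕0⊕1⊕1⊕1⊕1⊕0⊕0⊕0⊕1⊕1⊕0⊕0 = 1
s4: b4⊕b5⊕b6⊕b7⊕b12⊕b13⊕b14⊕b15⊕b20⊕b21⊕b22⊕b23⊕b28⊕b29⊕b30⊕b31 = 1⊕1⊕1⊕0⊕0⊕0⊕1⊕1⊕1⊕0⊕0⊕0⊕0⊕0⊕0⊕0 = 0
s8: b8⊕b9⊕b10⊕b11⊕b12⊕b13⊕b14⊕b15⊕b24⊕b25⊕b26⊕b27⊕b28⊕b29⊕b30⊕b31 = 1⊕1⊕0⊕1⊕0⊕0⊕1⊕1⊕1⊕0⊕1⊕1⊕0⊕0⊕0⊕0 = 0
s16: b16⊕b17⊕b18⊕b19⊕b20⊕b21⊕b22⊕b23⊕b24⊕b25⊕b26⊕b27⊕b28⊕b29⊕b30⊕b31 = 1⊕1⊕1⊕0⊕1⊕0⊕0⊕0⊕1⊕0⊕1⊕1⊕0⊕0⊕0⊕0 = 1
Syndrome (s16...s1) = 10010 → position 18.
Overall parity (XOR of all 32 bits, including p0): 1⊕0⊕0⊕0⊕1⊕1⊕1⊕0⊕1⊕1⊕0⊕1⊕0⊕0⊕1⊕1⊕1⊕1⊕1⊕0⊕1⊕0⊕0⊕0⊕1⊕0⊕1⊕1⊕0⊕0⊕0⊕0 = 0
Overall=0, syndrome position=18 → double-bit error detected (uncorrectable).

double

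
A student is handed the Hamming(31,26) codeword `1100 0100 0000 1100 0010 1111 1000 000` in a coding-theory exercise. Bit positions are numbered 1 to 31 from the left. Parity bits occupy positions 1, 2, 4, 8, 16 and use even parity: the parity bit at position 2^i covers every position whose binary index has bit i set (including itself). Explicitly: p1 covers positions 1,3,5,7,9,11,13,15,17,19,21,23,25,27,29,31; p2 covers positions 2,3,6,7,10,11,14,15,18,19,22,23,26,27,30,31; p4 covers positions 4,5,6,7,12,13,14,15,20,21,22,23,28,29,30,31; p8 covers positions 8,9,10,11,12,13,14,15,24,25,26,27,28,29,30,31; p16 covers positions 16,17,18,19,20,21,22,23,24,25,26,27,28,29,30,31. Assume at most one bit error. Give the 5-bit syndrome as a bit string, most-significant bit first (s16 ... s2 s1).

s1: b1⊕b3⊕b5⊕b7⊕b9⊕b11⊕b13⊕b15⊕b17⊕b19⊕b21⊕b23⊕b25⊕b27⊕b29⊕b31 = 1⊕0⊕0⊕0⊕0⊕0⊕1⊕0⊕0⊕1⊕1⊕1⊕1⊕0⊕0⊕0 = 0
s2: b2⊕b3⊕b6⊕b7⊕b10⊕b11⊕b14⊕b15⊕b18⊕b19⊕b22⊕b23⊕b26⊕b27⊕b30⊕b31 = 1⊕0⊕1⊕0⊕0⊕0⊕1⊕0⊕0⊕1⊕1⊕1⊕0⊕0⊕0⊕0 = 0
s4: b4⊕b5⊕b6⊕b7⊕b12⊕b13⊕b14⊕b15⊕b20⊕b21⊕b22⊕b23⊕b28⊕b29⊕b30⊕b31 = 0⊕0⊕1⊕0⊕0⊕1⊕1⊕0⊕0⊕1⊕1⊕1⊕0⊕0⊕0⊕0 = 0
s8: b8⊕b9⊕b10⊕b11⊕b12⊕b13⊕b14⊕b15⊕b24⊕b25⊕b26⊕b27⊕b28⊕b29⊕b30⊕b31 = 0⊕0⊕0⊕0⊕0⊕1⊕1⊕0⊕1⊕1⊕0⊕0⊕0⊕0⊕0⊕0 = 0
s16: b16⊕b17⊕b18⊕b19⊕b20⊕b21⊕b22⊕b23⊕b24⊕b25⊕b26⊕b27⊕b28⊕b29⊕b30⊕b31 = 0⊕0⊕0⊕1⊕0⊕1⊕1⊕1⊕1⊕1⊕0⊕0⊕0⊕0⊕0⊕0 = 0
Syndrome (s16...s1) = 00000 → position 0 (no error).

00000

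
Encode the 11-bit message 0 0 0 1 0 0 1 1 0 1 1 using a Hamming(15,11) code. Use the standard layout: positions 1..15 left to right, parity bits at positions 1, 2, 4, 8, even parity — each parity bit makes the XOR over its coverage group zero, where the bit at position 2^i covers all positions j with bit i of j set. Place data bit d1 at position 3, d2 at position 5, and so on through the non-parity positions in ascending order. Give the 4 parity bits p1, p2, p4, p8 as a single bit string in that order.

1000

Place data bits at non-power-of-two positions: b3=0, b5=0, b6=0, b7=1, b9=0, b10=0, b11=1, b12=1, b13=0, b14=1, b15=1.
p1 = XOR of data positions {3,5,7,9,11,13,15} = 0⊕0⊕1⊕0⊕1⊕0⊕1 = 1
p2 = XOR of data positions {3,6,7,10,11,14,15} = 0⊕0⊕1⊕0⊕1⊕1⊕1 = 0
p4 = XOR of data positions {5,6,7,12,13,14,15} = 0⊕0⊕1⊕1⊕0⊕1⊕1 = 0
p8 = XOR of data positions {9,10,11,12,13,14,15} = 0⊕0⊕1⊕1⊕0⊕1⊕1 = 0
Parity bits p1,p2,p4,p8 = 1000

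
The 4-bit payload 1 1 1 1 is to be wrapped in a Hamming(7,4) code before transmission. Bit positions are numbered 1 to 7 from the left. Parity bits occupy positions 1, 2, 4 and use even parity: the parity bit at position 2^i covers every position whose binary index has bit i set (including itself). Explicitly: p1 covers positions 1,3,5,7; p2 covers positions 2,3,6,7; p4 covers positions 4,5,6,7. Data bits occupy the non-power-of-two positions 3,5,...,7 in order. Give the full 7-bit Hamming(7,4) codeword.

1111111

Place data bits at non-power-of-two positions: b3=1, b5=1, b6=1, b7=1.
p1 = XOR of data positions {3,5,7} = 1⊕1⊕1 = 1
p2 = XOR of data positions {3,6,7} = 1⊕1⊕1 = 1
p4 = XOR of data positions {5,6,7} = 1⊕1⊕1 = 1
Codeword b1..b7 = 1111111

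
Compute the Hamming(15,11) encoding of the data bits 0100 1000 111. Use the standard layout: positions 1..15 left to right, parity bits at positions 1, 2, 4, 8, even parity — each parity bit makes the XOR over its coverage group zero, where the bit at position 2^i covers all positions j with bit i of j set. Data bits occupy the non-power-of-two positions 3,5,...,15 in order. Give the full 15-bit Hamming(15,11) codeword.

000010001000111

Place data bits at non-power-of-two positions: b3=0, b5=1, b6=0, b7=0, b9=1, b10=0, b11=0, b12=0, b13=1, b14=1, b15=1.
p1 = XOR of data positions {3,5,7,9,11,13,15} = 0⊕1⊕0⊕1⊕0⊕1⊕1 = 0
p2 = XOR of data positions {3,6,7,10,11,14,15} = 0⊕0⊕0⊕0⊕0⊕1⊕1 = 0
p4 = XOR of data positions {5,6,7,12,13,14,15} = 1⊕0⊕0⊕0⊕1⊕1⊕1 = 0
p8 = XOR of data positions {9,10,11,12,13,14,15} = 1⊕0⊕0⊕0⊕1⊕1⊕1 = 0
Codeword b1..b15 = 000010001000111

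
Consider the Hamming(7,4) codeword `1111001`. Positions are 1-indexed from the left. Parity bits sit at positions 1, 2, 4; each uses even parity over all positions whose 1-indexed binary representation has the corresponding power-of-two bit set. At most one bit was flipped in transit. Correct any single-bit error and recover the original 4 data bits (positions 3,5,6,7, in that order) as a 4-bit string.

s1: b1⊕b3⊕b5⊕b7 = 1⊕1⊕0⊕1 = 1
s2: b2⊕b3⊕b6⊕b7 = 1⊕1⊕0⊕1 = 1
s4: b4⊕b5⊕b6⊕b7 = 1⊕0⊕0⊕1 = 0
Syndrome (s4...s1) = 011 → position 3.
Flip bit 3: corrected codeword = 1101001
Data bits at positions 3,5,6,7: 0001

0001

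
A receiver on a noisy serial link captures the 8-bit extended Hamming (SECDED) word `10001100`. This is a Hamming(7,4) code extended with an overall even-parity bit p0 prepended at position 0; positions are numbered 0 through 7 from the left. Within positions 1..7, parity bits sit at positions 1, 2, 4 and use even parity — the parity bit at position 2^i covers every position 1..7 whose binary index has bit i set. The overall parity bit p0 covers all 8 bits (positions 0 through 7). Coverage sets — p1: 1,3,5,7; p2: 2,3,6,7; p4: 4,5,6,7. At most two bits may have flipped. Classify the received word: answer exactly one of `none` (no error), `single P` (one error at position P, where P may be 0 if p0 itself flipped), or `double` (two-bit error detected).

s1: b1⊕b3⊕b5⊕b7 = 0⊕0⊕1⊕0 = 1
s2: b2⊕b3⊕b6⊕b7 = 0⊕0⊕0⊕0 = 0
s4: b4⊕b5⊕b6⊕b7 = 1⊕1⊕0⊕0 = 0
Syndrome (s4...s1) = 001 → position 1.
Overall parity (XOR of all 8 bits, including p0): 1⊕0⊕0⊕0⊕1⊕1⊕0⊕0 = 1
Overall=1, syndrome position=1 → single-bit error at position 1.

single 1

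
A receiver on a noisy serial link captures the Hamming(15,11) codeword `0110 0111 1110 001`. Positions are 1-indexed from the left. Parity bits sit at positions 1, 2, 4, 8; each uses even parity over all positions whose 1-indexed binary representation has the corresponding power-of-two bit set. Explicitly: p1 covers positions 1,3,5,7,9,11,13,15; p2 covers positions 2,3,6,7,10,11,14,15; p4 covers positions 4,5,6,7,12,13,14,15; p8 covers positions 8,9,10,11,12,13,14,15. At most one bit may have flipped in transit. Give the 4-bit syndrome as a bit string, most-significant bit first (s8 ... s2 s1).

1111

s1: b1⊕b3⊕b5⊕b7⊕b9⊕b11⊕b13⊕b15 = 0⊕1⊕0⊕1⊕1⊕1⊕0⊕1 = 1
s2: b2⊕b3⊕b6⊕b7⊕b10⊕b11⊕b14⊕b15 = 1⊕1⊕1⊕1⊕1⊕1⊕0⊕1 = 1
s4: b4⊕b5⊕b6⊕b7⊕b12⊕b13⊕b14⊕b15 = 0⊕0⊕1⊕1⊕0⊕0⊕0⊕1 = 1
s8: b8⊕b9⊕b10⊕b11⊕b12⊕b13⊕b14⊕b15 = 1⊕1⊕1⊕1⊕0⊕0⊕0⊕1 = 1
Syndrome (s8...s1) = 1111 → position 15.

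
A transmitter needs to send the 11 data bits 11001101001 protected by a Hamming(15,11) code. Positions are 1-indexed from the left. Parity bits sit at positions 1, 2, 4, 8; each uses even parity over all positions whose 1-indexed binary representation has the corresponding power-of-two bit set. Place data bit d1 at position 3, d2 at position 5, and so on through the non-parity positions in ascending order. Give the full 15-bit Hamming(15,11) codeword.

011110001101001

Place data bits at non-power-of-two positions: b3=1, b5=1, b6=0, b7=0, b9=1, b10=1, b11=0, b12=1, b13=0, b14=0, b15=1.
p1 = XOR of data positions {3,5,7,9,11,13,15} = 1⊕1⊕0⊕1⊕0⊕0⊕1 = 0
p2 = XOR of data positions {3,6,7,10,11,14,15} = 1⊕0⊕0⊕1⊕0⊕0⊕1 = 1
p4 = XOR of data positions {5,6,7,12,13,14,15} = 1⊕0⊕0⊕1⊕0⊕0⊕1 = 1
p8 = XOR of data positions {9,10,11,12,13,14,15} = 1⊕1⊕0⊕1⊕0⊕0⊕1 = 0
Codeword b1..b15 = 011110001101001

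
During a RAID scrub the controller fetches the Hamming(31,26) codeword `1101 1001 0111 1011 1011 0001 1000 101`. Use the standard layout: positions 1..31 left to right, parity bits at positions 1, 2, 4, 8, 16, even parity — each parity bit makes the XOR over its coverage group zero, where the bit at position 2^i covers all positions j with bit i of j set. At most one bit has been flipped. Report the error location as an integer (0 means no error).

0

s1: b1⊕b3⊕b5⊕b7⊕b9⊕b11⊕b13⊕b15⊕b17⊕b19⊕b21⊕b23⊕b25⊕b27⊕b29⊕b31 = 1⊕0⊕1⊕0⊕0⊕1⊕1⊕1⊕1⊕1⊕0⊕0⊕1⊕0⊕1⊕1 = 0
s2: b2⊕b3⊕b6⊕b7⊕b10⊕b11⊕b14⊕b15⊕b18⊕b19⊕b22⊕b23⊕b26⊕b27⊕b30⊕b31 = 1⊕0⊕0⊕0⊕1⊕1⊕0⊕1⊕0⊕1⊕0⊕0⊕0⊕0⊕0⊕1 = 0
s4: b4⊕b5⊕b6⊕b7⊕b12⊕b13⊕b14⊕b15⊕b20⊕b21⊕b22⊕b23⊕b28⊕b29⊕b30⊕b31 = 1⊕1⊕0⊕0⊕1⊕1⊕0⊕1⊕1⊕0⊕0⊕0⊕0⊕1⊕0⊕1 = 0
s8: b8⊕b9⊕b10⊕b11⊕b12⊕b13⊕b14⊕b15⊕b24⊕b25⊕b26⊕b27⊕b28⊕b29⊕b30⊕b31 = 1⊕0⊕1⊕1⊕1⊕1⊕0⊕1⊕1⊕1⊕0⊕0⊕0⊕1⊕0⊕1 = 0
s16: b16⊕b17⊕b18⊕b19⊕b20⊕b21⊕b22⊕b23⊕b24⊕b25⊕b26⊕b27⊕b28⊕b29⊕b30⊕b31 = 1⊕1⊕0⊕1⊕1⊕0⊕0⊕0⊕1⊕1⊕0⊕0⊕0⊕1⊕0⊕1 = 0
Syndrome (s16...s1) = 00000 → position 0 (no error).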